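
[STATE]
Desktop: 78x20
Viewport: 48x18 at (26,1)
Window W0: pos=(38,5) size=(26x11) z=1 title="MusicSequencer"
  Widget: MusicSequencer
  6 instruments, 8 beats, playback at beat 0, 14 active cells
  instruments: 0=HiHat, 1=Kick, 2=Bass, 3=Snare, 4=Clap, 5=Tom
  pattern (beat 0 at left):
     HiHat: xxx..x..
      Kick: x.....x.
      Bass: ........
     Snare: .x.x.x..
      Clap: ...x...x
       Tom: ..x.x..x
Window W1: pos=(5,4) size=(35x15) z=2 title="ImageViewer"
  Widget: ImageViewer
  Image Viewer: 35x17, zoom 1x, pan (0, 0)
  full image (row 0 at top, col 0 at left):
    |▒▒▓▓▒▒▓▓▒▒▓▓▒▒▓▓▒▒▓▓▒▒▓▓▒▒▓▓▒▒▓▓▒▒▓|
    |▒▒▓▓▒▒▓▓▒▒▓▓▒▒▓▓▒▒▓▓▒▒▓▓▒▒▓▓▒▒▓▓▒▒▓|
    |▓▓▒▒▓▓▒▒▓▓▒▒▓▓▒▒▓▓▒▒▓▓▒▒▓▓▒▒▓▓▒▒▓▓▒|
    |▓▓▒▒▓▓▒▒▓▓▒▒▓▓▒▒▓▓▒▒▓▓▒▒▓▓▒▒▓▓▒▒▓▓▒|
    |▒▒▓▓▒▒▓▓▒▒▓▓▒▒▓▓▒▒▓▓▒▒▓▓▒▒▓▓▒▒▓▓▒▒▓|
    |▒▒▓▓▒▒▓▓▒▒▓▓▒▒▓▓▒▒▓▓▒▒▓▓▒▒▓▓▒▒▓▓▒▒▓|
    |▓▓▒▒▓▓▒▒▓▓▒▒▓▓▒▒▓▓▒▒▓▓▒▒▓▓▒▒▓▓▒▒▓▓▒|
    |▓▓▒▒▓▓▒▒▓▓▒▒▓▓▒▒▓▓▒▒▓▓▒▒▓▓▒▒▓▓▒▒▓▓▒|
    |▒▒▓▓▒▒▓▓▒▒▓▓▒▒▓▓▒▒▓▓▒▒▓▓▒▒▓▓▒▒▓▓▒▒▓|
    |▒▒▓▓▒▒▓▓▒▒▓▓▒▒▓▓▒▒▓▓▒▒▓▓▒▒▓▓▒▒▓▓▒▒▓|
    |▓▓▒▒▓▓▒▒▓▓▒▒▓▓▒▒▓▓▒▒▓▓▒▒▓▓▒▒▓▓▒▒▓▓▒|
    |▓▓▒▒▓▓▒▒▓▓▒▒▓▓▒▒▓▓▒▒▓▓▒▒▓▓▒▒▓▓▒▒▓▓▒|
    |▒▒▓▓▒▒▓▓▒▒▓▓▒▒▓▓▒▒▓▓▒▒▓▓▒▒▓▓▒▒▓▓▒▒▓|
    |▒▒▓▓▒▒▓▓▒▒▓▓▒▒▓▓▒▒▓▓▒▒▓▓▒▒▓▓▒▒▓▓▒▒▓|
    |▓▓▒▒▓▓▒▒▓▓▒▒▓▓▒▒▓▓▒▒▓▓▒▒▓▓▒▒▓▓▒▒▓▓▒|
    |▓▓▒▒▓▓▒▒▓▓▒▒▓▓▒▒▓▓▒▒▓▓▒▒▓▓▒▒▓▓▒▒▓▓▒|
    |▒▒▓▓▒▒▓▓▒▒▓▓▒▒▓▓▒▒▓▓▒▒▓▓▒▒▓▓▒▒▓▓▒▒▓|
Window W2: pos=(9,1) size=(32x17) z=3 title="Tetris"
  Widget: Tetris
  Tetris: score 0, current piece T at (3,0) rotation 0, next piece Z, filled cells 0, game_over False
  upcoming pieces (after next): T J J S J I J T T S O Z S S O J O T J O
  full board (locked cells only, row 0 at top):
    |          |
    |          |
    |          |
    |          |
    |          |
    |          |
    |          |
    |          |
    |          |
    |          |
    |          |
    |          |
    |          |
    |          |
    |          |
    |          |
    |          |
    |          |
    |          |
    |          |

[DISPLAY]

━━━━━━━━━━━━━━┓                                 
              ┃                                 
──────────────┨                                 
              ┃                                 
              ┃━━━━━━━━━━━━━━━━━━━━━━┓          
              ┃usicSequencer         ┃          
              ┃──────────────────────┨          
              ┃    ▼1234567          ┃          
              ┃iHat███··█··          ┃          
:             ┃Kick█·····█·          ┃          
              ┃Bass········          ┃          
              ┃nare·█·█·█··          ┃          
              ┃Clap···█···█          ┃          
              ┃ Tom··█·█··█          ┃          
              ┃━━━━━━━━━━━━━━━━━━━━━━┛          
              ┃                                 
━━━━━━━━━━━━━━┛                                 
━━━━━━━━━━━━━┛                                  


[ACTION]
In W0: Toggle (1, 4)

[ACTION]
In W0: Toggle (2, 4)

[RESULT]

━━━━━━━━━━━━━━┓                                 
              ┃                                 
──────────────┨                                 
              ┃                                 
              ┃━━━━━━━━━━━━━━━━━━━━━━┓          
              ┃usicSequencer         ┃          
              ┃──────────────────────┨          
              ┃    ▼1234567          ┃          
              ┃iHat███··█··          ┃          
:             ┃Kick█···█·█·          ┃          
              ┃Bass····█···          ┃          
              ┃nare·█·█·█··          ┃          
              ┃Clap···█···█          ┃          
              ┃ Tom··█·█··█          ┃          
              ┃━━━━━━━━━━━━━━━━━━━━━━┛          
              ┃                                 
━━━━━━━━━━━━━━┛                                 
━━━━━━━━━━━━━┛                                  


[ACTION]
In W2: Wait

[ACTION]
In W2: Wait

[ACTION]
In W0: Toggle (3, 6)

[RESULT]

━━━━━━━━━━━━━━┓                                 
              ┃                                 
──────────────┨                                 
              ┃                                 
              ┃━━━━━━━━━━━━━━━━━━━━━━┓          
              ┃usicSequencer         ┃          
              ┃──────────────────────┨          
              ┃    ▼1234567          ┃          
              ┃iHat███··█··          ┃          
:             ┃Kick█···█·█·          ┃          
              ┃Bass····█···          ┃          
              ┃nare·█·█·██·          ┃          
              ┃Clap···█···█          ┃          
              ┃ Tom··█·█··█          ┃          
              ┃━━━━━━━━━━━━━━━━━━━━━━┛          
              ┃                                 
━━━━━━━━━━━━━━┛                                 
━━━━━━━━━━━━━┛                                  


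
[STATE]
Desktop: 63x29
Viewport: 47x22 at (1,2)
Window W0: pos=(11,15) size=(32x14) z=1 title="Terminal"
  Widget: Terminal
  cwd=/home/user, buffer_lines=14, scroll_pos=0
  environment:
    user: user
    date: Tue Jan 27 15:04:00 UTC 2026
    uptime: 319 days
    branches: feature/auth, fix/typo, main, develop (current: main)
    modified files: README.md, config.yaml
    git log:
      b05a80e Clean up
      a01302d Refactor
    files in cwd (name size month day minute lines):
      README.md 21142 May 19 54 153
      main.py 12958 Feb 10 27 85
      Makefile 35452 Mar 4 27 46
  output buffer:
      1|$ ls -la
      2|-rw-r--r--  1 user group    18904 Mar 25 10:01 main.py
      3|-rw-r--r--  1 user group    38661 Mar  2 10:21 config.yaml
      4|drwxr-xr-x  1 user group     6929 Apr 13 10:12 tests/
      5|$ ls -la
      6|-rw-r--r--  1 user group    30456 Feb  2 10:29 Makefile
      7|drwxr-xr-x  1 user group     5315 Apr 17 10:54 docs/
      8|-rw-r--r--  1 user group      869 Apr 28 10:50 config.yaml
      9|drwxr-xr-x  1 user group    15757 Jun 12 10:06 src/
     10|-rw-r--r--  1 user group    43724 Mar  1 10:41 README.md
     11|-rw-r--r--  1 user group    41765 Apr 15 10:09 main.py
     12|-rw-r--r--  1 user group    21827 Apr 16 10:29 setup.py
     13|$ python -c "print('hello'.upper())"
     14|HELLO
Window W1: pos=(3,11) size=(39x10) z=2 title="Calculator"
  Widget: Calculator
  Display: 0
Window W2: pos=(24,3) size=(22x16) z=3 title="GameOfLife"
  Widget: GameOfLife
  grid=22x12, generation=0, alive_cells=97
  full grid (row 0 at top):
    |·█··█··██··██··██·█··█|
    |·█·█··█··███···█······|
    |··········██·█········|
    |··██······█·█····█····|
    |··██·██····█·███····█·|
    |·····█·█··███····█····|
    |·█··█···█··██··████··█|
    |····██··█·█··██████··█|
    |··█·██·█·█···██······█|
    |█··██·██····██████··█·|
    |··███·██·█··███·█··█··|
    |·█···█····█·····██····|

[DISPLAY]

                                               
                       ┏━━━━━━━━━━━━━━━━━━━━┓  
                       ┃ GameOfLife         ┃  
                       ┠────────────────────┨  
                       ┃Gen: 0              ┃  
                       ┃█··█··██··██··██·█··┃  
                       ┃█·█··█··███···█·····┃  
                       ┃·········██·█·······┃  
                       ┃·██······█·█····█···┃  
  ┏━━━━━━━━━━━━━━━━━━━━┃·██·██····█·███····█┃  
  ┃ Calculator         ┃····█·█··███····█···┃  
  ┠────────────────────┃█··█···█··██··████··┃  
  ┃                    ┃···██··█·█··██████··┃  
  ┃┌───┬───┬───┬───┐   ┃·█·██·█·█···██······┃  
  ┃│ 7 │ 8 │ 9 │ ÷ │   ┃··██·██····██████··█┃  
  ┃├───┼───┼───┼───┤   ┃·███·██·█··███·█··█·┃  
  ┃│ 4 │ 5 │ 6 │ × │   ┗━━━━━━━━━━━━━━━━━━━━┛  
  ┃└───┴───┴───┴───┘                    ┃┃     
  ┗━━━━━━━━━━━━━━━━━━━━━━━━━━━━━━━━━━━━━┛┃     
          ┃drwxr-xr-x  1 user group     6┃     
          ┃$ ls -la                      ┃     
          ┃-rw-r--r--  1 user group    30┃     


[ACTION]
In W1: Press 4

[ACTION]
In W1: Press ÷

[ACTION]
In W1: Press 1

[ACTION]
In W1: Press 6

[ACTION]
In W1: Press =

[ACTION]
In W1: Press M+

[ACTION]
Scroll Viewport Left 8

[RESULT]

                                               
                        ┏━━━━━━━━━━━━━━━━━━━━┓ 
                        ┃ GameOfLife         ┃ 
                        ┠────────────────────┨ 
                        ┃Gen: 0              ┃ 
                        ┃█··█··██··██··██·█··┃ 
                        ┃█·█··█··███···█·····┃ 
                        ┃·········██·█·······┃ 
                        ┃·██······█·█····█···┃ 
   ┏━━━━━━━━━━━━━━━━━━━━┃·██·██····█·███····█┃ 
   ┃ Calculator         ┃····█·█··███····█···┃ 
   ┠────────────────────┃█··█···█··██··████··┃ 
   ┃                    ┃···██··█·█··██████··┃ 
   ┃┌───┬───┬───┬───┐   ┃·█·██·█·█···██······┃ 
   ┃│ 7 │ 8 │ 9 │ ÷ │   ┃··██·██····██████··█┃ 
   ┃├───┼───┼───┼───┤   ┃·███·██·█··███·█··█·┃ 
   ┃│ 4 │ 5 │ 6 │ × │   ┗━━━━━━━━━━━━━━━━━━━━┛ 
   ┃└───┴───┴───┴───┘                    ┃┃    
   ┗━━━━━━━━━━━━━━━━━━━━━━━━━━━━━━━━━━━━━┛┃    
           ┃drwxr-xr-x  1 user group     6┃    
           ┃$ ls -la                      ┃    
           ┃-rw-r--r--  1 user group    30┃    


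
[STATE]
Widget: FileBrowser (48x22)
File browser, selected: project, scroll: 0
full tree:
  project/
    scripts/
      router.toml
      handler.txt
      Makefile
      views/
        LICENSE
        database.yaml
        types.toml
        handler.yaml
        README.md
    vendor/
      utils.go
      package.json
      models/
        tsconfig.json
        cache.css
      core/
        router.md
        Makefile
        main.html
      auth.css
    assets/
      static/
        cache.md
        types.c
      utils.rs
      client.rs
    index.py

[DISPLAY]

> [-] project/                                  
    [+] scripts/                                
    [+] vendor/                                 
    [+] assets/                                 
    index.py                                    
                                                
                                                
                                                
                                                
                                                
                                                
                                                
                                                
                                                
                                                
                                                
                                                
                                                
                                                
                                                
                                                
                                                


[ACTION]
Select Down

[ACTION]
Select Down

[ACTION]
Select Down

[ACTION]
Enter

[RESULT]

  [-] project/                                  
    [+] scripts/                                
    [+] vendor/                                 
  > [-] assets/                                 
      [+] static/                               
      utils.rs                                  
      client.rs                                 
    index.py                                    
                                                
                                                
                                                
                                                
                                                
                                                
                                                
                                                
                                                
                                                
                                                
                                                
                                                
                                                


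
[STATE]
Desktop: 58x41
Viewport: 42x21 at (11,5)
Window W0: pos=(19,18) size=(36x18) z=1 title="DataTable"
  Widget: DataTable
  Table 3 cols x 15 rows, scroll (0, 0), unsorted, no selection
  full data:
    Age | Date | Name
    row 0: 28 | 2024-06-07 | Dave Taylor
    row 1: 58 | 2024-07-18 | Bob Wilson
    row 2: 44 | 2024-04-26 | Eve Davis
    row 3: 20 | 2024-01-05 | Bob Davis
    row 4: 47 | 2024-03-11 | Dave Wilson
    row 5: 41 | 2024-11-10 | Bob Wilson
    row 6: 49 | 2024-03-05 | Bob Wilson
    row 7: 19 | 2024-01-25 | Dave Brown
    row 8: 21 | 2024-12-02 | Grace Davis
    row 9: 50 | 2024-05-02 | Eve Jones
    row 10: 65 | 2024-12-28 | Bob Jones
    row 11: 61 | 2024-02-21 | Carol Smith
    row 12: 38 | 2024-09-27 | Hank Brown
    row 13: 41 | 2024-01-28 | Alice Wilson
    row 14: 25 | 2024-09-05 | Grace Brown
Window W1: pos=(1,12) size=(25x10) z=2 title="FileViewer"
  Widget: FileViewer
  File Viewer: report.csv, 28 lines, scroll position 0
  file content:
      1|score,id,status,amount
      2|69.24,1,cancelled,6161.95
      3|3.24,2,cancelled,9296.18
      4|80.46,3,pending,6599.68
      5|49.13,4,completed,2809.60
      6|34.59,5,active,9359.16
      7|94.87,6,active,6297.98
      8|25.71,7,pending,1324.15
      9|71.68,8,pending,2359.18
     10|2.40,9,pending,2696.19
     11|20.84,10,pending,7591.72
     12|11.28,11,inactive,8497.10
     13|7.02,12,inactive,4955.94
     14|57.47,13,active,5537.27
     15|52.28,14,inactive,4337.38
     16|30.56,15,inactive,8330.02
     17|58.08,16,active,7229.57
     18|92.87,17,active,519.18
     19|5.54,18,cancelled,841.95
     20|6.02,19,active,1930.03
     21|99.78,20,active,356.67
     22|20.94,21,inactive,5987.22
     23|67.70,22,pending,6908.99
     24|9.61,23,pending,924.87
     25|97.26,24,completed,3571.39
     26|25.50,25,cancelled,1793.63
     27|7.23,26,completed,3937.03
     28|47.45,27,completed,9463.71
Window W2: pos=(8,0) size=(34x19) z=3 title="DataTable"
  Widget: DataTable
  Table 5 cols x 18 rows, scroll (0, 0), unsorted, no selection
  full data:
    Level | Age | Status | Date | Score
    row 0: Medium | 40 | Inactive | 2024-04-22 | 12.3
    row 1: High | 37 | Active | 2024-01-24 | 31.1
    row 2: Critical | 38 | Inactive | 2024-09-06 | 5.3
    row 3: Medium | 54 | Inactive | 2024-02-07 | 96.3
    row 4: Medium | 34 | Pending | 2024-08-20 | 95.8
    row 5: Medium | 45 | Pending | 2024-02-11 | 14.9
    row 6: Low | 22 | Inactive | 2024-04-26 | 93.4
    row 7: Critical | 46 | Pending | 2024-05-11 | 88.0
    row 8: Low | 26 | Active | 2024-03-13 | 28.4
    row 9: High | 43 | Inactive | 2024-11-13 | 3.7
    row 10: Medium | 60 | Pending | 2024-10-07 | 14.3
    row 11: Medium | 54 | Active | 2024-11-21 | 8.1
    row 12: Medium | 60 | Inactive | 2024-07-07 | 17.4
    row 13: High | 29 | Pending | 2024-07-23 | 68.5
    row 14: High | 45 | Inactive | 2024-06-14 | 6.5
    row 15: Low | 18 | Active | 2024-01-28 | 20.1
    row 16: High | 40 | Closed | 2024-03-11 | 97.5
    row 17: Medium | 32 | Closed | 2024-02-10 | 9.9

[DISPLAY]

dium  │40 │Inactive│2024-04-22┃           
gh    │37 │Active  │2024-01-24┃           
itical│38 │Inactive│2024-09-06┃           
dium  │54 │Inactive│2024-02-07┃           
dium  │34 │Pending │2024-08-20┃           
dium  │45 │Pending │2024-02-11┃           
w     │22 │Inactive│2024-04-26┃           
itical│46 │Pending │2024-05-11┃           
w     │26 │Active  │2024-03-13┃           
gh    │43 │Inactive│2024-11-13┃           
dium  │60 │Pending │2024-10-07┃           
dium  │54 │Active  │2024-11-21┃           
dium  │60 │Inactive│2024-07-07┃           
━━━━━━━━━━━━━━━━━━━━━━━━━━━━━━┛━━━━━━━━━━━
ompleted,2809░┃able                       
ctive,9359.16▼┃───────────────────────────
━━━━━━━━━━━━━━┛te      │Name              
        ┃───┼──────────┼────────────      
        ┃28 │2024-06-07│Dave Taylor       
        ┃58 │2024-07-18│Bob Wilson        
        ┃44 │2024-04-26│Eve Davis         


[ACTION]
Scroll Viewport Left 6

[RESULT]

   ┃Medium  │40 │Inactive│2024-04-22┃     
   ┃High    │37 │Active  │2024-01-24┃     
   ┃Critical│38 │Inactive│2024-09-06┃     
   ┃Medium  │54 │Inactive│2024-02-07┃     
   ┃Medium  │34 │Pending │2024-08-20┃     
   ┃Medium  │45 │Pending │2024-02-11┃     
   ┃Low     │22 │Inactive│2024-04-26┃     
━━━┃Critical│46 │Pending │2024-05-11┃     
leV┃Low     │26 │Active  │2024-03-13┃     
───┃High    │43 │Inactive│2024-11-13┃     
re,┃Medium  │60 │Pending │2024-10-07┃     
24,┃Medium  │54 │Active  │2024-11-21┃     
4,2┃Medium  │60 │Inactive│2024-07-07┃     
46,┗━━━━━━━━━━━━━━━━━━━━━━━━━━━━━━━━┛━━━━━
13,4,completed,2809░┃able                 
59,5,active,9359.16▼┃─────────────────────
━━━━━━━━━━━━━━━━━━━━┛te      │Name        
              ┃───┼──────────┼────────────
              ┃28 │2024-06-07│Dave Taylor 
              ┃58 │2024-07-18│Bob Wilson  
              ┃44 │2024-04-26│Eve Davis   


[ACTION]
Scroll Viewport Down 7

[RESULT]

━━━┃Critical│46 │Pending │2024-05-11┃     
leV┃Low     │26 │Active  │2024-03-13┃     
───┃High    │43 │Inactive│2024-11-13┃     
re,┃Medium  │60 │Pending │2024-10-07┃     
24,┃Medium  │54 │Active  │2024-11-21┃     
4,2┃Medium  │60 │Inactive│2024-07-07┃     
46,┗━━━━━━━━━━━━━━━━━━━━━━━━━━━━━━━━┛━━━━━
13,4,completed,2809░┃able                 
59,5,active,9359.16▼┃─────────────────────
━━━━━━━━━━━━━━━━━━━━┛te      │Name        
              ┃───┼──────────┼────────────
              ┃28 │2024-06-07│Dave Taylor 
              ┃58 │2024-07-18│Bob Wilson  
              ┃44 │2024-04-26│Eve Davis   
              ┃20 │2024-01-05│Bob Davis   
              ┃47 │2024-03-11│Dave Wilson 
              ┃41 │2024-11-10│Bob Wilson  
              ┃49 │2024-03-05│Bob Wilson  
              ┃19 │2024-01-25│Dave Brown  
              ┃21 │2024-12-02│Grace Davis 
              ┃50 │2024-05-02│Eve Jones   


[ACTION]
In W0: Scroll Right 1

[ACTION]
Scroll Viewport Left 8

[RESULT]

 ┏━━━━━━┃Critical│46 │Pending │2024-05-11┃
 ┃ FileV┃Low     │26 │Active  │2024-03-13┃
 ┠──────┃High    │43 │Inactive│2024-11-13┃
 ┃score,┃Medium  │60 │Pending │2024-10-07┃
 ┃69.24,┃Medium  │54 │Active  │2024-11-21┃
 ┃3.24,2┃Medium  │60 │Inactive│2024-07-07┃
 ┃80.46,┗━━━━━━━━━━━━━━━━━━━━━━━━━━━━━━━━┛
 ┃49.13,4,completed,2809░┃able            
 ┃34.59,5,active,9359.16▼┃────────────────
 ┗━━━━━━━━━━━━━━━━━━━━━━━┛te      │Name   
                   ┃───┼──────────┼───────
                   ┃28 │2024-06-07│Dave Ta
                   ┃58 │2024-07-18│Bob Wil
                   ┃44 │2024-04-26│Eve Dav
                   ┃20 │2024-01-05│Bob Dav
                   ┃47 │2024-03-11│Dave Wi
                   ┃41 │2024-11-10│Bob Wil
                   ┃49 │2024-03-05│Bob Wil
                   ┃19 │2024-01-25│Dave Br
                   ┃21 │2024-12-02│Grace D
                   ┃50 │2024-05-02│Eve Jon


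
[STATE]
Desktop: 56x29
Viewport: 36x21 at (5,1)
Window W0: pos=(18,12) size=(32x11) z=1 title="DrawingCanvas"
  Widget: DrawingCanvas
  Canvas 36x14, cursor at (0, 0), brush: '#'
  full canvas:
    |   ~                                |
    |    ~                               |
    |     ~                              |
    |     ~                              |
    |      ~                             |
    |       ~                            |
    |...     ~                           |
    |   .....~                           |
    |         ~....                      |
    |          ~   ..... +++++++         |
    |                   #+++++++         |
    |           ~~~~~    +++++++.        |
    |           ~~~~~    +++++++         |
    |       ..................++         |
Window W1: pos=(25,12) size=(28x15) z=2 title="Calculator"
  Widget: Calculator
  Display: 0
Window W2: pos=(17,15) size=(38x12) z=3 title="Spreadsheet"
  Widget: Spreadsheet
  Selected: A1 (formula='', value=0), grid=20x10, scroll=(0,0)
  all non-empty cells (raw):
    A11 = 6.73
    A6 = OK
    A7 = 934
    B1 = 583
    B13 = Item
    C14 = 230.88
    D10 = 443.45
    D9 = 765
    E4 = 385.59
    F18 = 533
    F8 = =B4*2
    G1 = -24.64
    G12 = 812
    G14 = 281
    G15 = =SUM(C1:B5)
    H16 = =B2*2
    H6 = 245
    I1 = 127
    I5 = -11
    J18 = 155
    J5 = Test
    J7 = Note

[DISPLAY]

                                    
                                    
                                    
                                    
                                    
                                    
                                    
                                    
                                    
                                    
                                    
             ┏━━━━━━┏━━━━━━━━━━━━━━━
             ┃ Drawi┃ Calculator    
             ┠──────┠───────────────
            ┏━━━━━━━━━━━━━━━━━━━━━━━
            ┃ Spreadsheet           
            ┠───────────────────────
            ┃A1:                    
            ┃       A       B       
            ┃-----------------------
            ┃  1      [0]     583   


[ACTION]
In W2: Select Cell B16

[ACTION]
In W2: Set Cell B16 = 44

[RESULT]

                                    
                                    
                                    
                                    
                                    
                                    
                                    
                                    
                                    
                                    
                                    
             ┏━━━━━━┏━━━━━━━━━━━━━━━
             ┃ Drawi┃ Calculator    
             ┠──────┠───────────────
            ┏━━━━━━━━━━━━━━━━━━━━━━━
            ┃ Spreadsheet           
            ┠───────────────────────
            ┃B16: 44                
            ┃       A       B       
            ┃-----------------------
            ┃  1        0     583   


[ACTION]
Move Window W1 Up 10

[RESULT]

                                    
                    ┏━━━━━━━━━━━━━━━
                    ┃ Calculator    
                    ┠───────────────
                    ┃               
                    ┃┌───┬───┬───┬──
                    ┃│ 7 │ 8 │ 9 │ ÷
                    ┃├───┼───┼───┼──
                    ┃│ 4 │ 5 │ 6 │ ×
                    ┃├───┼───┼───┼──
                    ┃│ 1 │ 2 │ 3 │ -
             ┏━━━━━━┃├───┼───┼───┼──
             ┃ Drawi┃│ 0 │ . │ = │ +
             ┠──────┃├───┼───┼───┼──
            ┏━━━━━━━━━━━━━━━━━━━━━━━
            ┃ Spreadsheet           
            ┠───────────────────────
            ┃B16: 44                
            ┃       A       B       
            ┃-----------------------
            ┃  1        0     583   


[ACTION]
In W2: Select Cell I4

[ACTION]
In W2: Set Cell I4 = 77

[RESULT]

                                    
                    ┏━━━━━━━━━━━━━━━
                    ┃ Calculator    
                    ┠───────────────
                    ┃               
                    ┃┌───┬───┬───┬──
                    ┃│ 7 │ 8 │ 9 │ ÷
                    ┃├───┼───┼───┼──
                    ┃│ 4 │ 5 │ 6 │ ×
                    ┃├───┼───┼───┼──
                    ┃│ 1 │ 2 │ 3 │ -
             ┏━━━━━━┃├───┼───┼───┼──
             ┃ Drawi┃│ 0 │ . │ = │ +
             ┠──────┃├───┼───┼───┼──
            ┏━━━━━━━━━━━━━━━━━━━━━━━
            ┃ Spreadsheet           
            ┠───────────────────────
            ┃I4: 77                 
            ┃       A       B       
            ┃-----------------------
            ┃  1        0     583   


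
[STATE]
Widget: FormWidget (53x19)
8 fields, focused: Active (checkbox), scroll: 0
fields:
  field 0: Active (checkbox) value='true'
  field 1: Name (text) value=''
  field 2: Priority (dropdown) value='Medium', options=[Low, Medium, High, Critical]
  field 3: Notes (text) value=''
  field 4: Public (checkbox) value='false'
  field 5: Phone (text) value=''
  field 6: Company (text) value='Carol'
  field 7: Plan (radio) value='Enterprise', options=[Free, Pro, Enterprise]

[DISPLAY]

> Active:     [x]                                    
  Name:       [                                     ]
  Priority:   [Medium                              ▼]
  Notes:      [                                     ]
  Public:     [ ]                                    
  Phone:      [                                     ]
  Company:    [Carol                                ]
  Plan:       ( ) Free  ( ) Pro  (●) Enterprise      
                                                     
                                                     
                                                     
                                                     
                                                     
                                                     
                                                     
                                                     
                                                     
                                                     
                                                     


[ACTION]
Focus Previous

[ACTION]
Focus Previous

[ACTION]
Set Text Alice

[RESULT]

  Active:     [x]                                    
  Name:       [                                     ]
  Priority:   [Medium                              ▼]
  Notes:      [                                     ]
  Public:     [ ]                                    
  Phone:      [                                     ]
> Company:    [Alice                                ]
  Plan:       ( ) Free  ( ) Pro  (●) Enterprise      
                                                     
                                                     
                                                     
                                                     
                                                     
                                                     
                                                     
                                                     
                                                     
                                                     
                                                     


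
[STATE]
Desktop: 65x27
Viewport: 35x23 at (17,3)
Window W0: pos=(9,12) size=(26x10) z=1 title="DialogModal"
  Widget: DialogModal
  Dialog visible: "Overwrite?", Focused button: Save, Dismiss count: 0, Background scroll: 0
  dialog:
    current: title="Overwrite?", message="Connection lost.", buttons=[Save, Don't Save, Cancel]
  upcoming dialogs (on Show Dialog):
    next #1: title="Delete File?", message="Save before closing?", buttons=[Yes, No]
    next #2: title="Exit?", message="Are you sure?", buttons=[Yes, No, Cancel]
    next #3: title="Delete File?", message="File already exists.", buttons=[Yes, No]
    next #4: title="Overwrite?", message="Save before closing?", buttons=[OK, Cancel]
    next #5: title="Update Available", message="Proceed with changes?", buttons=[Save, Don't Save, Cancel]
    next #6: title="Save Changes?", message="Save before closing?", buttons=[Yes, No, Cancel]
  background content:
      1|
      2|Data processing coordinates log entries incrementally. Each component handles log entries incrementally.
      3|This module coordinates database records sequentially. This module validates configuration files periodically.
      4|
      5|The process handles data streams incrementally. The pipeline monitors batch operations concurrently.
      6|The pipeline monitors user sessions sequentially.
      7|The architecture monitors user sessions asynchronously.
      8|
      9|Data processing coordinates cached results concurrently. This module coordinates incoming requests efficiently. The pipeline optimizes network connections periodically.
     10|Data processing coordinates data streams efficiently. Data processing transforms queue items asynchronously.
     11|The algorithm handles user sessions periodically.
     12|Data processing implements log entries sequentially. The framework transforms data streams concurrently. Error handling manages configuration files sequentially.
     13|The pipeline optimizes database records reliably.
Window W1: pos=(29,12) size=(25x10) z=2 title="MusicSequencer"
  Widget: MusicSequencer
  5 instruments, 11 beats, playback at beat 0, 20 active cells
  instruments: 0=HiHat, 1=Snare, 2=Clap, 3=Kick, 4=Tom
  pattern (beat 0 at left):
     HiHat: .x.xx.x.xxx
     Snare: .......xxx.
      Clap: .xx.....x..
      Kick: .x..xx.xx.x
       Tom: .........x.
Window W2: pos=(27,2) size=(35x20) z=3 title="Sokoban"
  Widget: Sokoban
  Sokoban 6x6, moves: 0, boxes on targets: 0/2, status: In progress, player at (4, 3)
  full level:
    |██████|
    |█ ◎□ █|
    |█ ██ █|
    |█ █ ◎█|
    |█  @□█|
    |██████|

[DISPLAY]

          ┃ Sokoban                
          ┠────────────────────────
          ┃██████                  
          ┃█ ◎□ █                  
          ┃█ ██ █                  
          ┃█ █ ◎█                  
          ┃█  @□█                  
          ┃██████                  
          ┃Moves: 0  0/2           
━━━━━━━━━━┃                        
Modal     ┃                        
──────────┃                        
──────────┃                        
Overwrite?┃                        
nection lo┃                        
e]  Don't ┃                        
──────────┃                        
eline moni┃                        
━━━━━━━━━━┗━━━━━━━━━━━━━━━━━━━━━━━━
                                   
                                   
                                   
                                   


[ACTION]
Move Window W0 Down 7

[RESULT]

          ┃ Sokoban                
          ┠────────────────────────
          ┃██████                  
          ┃█ ◎□ █                  
          ┃█ ██ █                  
          ┃█ █ ◎█                  
          ┃█  @□█                  
          ┃██████                  
          ┃Moves: 0  0/2           
          ┃                        
          ┃                        
          ┃                        
          ┃                        
          ┃                        
━━━━━━━━━━┃                        
Modal     ┃                        
──────────┃                        
──────────┃                        
Overwrite?┗━━━━━━━━━━━━━━━━━━━━━━━━
nection lost. │s ┃                 
e]  Don't Save│  ┃                 
──────────────┘ta┃                 
eline monitors us┃                 


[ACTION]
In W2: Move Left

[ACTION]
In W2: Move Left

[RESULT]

          ┃ Sokoban                
          ┠────────────────────────
          ┃██████                  
          ┃█ ◎□ █                  
          ┃█ ██ █                  
          ┃█ █ ◎█                  
          ┃█@  □█                  
          ┃██████                  
          ┃Moves: 2  0/2           
          ┃                        
          ┃                        
          ┃                        
          ┃                        
          ┃                        
━━━━━━━━━━┃                        
Modal     ┃                        
──────────┃                        
──────────┃                        
Overwrite?┗━━━━━━━━━━━━━━━━━━━━━━━━
nection lost. │s ┃                 
e]  Don't Save│  ┃                 
──────────────┘ta┃                 
eline monitors us┃                 


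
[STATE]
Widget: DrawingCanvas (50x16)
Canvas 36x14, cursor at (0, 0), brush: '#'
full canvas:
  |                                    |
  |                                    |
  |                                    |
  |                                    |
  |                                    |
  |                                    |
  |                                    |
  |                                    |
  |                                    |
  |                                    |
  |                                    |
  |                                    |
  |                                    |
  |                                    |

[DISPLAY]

+                                                 
                                                  
                                                  
                                                  
                                                  
                                                  
                                                  
                                                  
                                                  
                                                  
                                                  
                                                  
                                                  
                                                  
                                                  
                                                  


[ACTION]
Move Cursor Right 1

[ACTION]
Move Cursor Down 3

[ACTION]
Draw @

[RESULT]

                                                  
                                                  
                                                  
 @                                                
                                                  
                                                  
                                                  
                                                  
                                                  
                                                  
                                                  
                                                  
                                                  
                                                  
                                                  
                                                  
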